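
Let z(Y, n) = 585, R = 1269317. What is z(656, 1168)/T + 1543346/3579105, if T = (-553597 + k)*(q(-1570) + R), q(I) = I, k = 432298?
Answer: 6085391196135967/14112359930434335 ≈ 0.43121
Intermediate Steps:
T = -153776443353 (T = (-553597 + 432298)*(-1570 + 1269317) = -121299*1267747 = -153776443353)
z(656, 1168)/T + 1543346/3579105 = 585/(-153776443353) + 1543346/3579105 = 585*(-1/153776443353) + 1543346*(1/3579105) = -15/3942985727 + 1543346/3579105 = 6085391196135967/14112359930434335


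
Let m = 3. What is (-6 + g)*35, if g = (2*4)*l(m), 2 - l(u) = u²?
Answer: -2170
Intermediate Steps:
l(u) = 2 - u²
g = -56 (g = (2*4)*(2 - 1*3²) = 8*(2 - 1*9) = 8*(2 - 9) = 8*(-7) = -56)
(-6 + g)*35 = (-6 - 56)*35 = -62*35 = -2170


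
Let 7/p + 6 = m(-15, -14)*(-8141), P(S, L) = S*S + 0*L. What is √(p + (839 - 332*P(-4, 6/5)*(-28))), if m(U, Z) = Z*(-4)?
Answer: √31088660218126986/455902 ≈ 386.75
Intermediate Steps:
P(S, L) = S² (P(S, L) = S² + 0 = S²)
m(U, Z) = -4*Z
p = -7/455902 (p = 7/(-6 - 4*(-14)*(-8141)) = 7/(-6 + 56*(-8141)) = 7/(-6 - 455896) = 7/(-455902) = 7*(-1/455902) = -7/455902 ≈ -1.5354e-5)
√(p + (839 - 332*P(-4, 6/5)*(-28))) = √(-7/455902 + (839 - 332*(-4)²*(-28))) = √(-7/455902 + (839 - 5312*(-28))) = √(-7/455902 + (839 - 332*(-448))) = √(-7/455902 + (839 + 148736)) = √(-7/455902 + 149575) = √(68191541643/455902) = √31088660218126986/455902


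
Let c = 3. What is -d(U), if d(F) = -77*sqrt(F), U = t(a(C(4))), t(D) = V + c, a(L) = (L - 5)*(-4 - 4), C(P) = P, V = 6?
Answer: 231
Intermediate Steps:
a(L) = 40 - 8*L (a(L) = (-5 + L)*(-8) = 40 - 8*L)
t(D) = 9 (t(D) = 6 + 3 = 9)
U = 9
-d(U) = -(-77)*sqrt(9) = -(-77)*3 = -1*(-231) = 231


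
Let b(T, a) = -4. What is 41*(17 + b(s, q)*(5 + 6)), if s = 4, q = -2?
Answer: -1107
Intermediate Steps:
41*(17 + b(s, q)*(5 + 6)) = 41*(17 - 4*(5 + 6)) = 41*(17 - 4*11) = 41*(17 - 44) = 41*(-27) = -1107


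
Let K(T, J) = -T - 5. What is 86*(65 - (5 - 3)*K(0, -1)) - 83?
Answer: 6367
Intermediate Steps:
K(T, J) = -5 - T
86*(65 - (5 - 3)*K(0, -1)) - 83 = 86*(65 - (5 - 3)*(-5 - 1*0)) - 83 = 86*(65 - 2*(-5 + 0)) - 83 = 86*(65 - 2*(-5)) - 83 = 86*(65 - 1*(-10)) - 83 = 86*(65 + 10) - 83 = 86*75 - 83 = 6450 - 83 = 6367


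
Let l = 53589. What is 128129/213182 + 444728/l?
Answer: 101674309477/11424210198 ≈ 8.8999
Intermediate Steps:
128129/213182 + 444728/l = 128129/213182 + 444728/53589 = 101674309477/11424210198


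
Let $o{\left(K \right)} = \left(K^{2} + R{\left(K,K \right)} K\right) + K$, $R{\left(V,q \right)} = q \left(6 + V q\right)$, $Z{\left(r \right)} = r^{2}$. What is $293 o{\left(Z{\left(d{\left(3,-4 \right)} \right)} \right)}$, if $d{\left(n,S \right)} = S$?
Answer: $19731792$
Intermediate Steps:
$o{\left(K \right)} = K + K^{2} + K^{2} \left(6 + K^{2}\right)$ ($o{\left(K \right)} = \left(K^{2} + K \left(6 + K K\right) K\right) + K = \left(K^{2} + K \left(6 + K^{2}\right) K\right) + K = \left(K^{2} + K^{2} \left(6 + K^{2}\right)\right) + K = K + K^{2} + K^{2} \left(6 + K^{2}\right)$)
$293 o{\left(Z{\left(d{\left(3,-4 \right)} \right)} \right)} = 293 \left(-4\right)^{2} \left(1 + \left(\left(-4\right)^{2}\right)^{3} + 7 \left(-4\right)^{2}\right) = 293 \cdot 16 \left(1 + 16^{3} + 7 \cdot 16\right) = 293 \cdot 16 \left(1 + 4096 + 112\right) = 293 \cdot 16 \cdot 4209 = 293 \cdot 67344 = 19731792$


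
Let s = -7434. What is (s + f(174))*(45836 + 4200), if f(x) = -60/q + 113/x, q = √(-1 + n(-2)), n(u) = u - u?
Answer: -32358356254/87 + 3002160*I ≈ -3.7194e+8 + 3.0022e+6*I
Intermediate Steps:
n(u) = 0
q = I (q = √(-1 + 0) = √(-1) = I ≈ 1.0*I)
f(x) = 60*I + 113/x (f(x) = -60*(-I) + 113/x = -(-60)*I + 113/x = 60*I + 113/x)
(s + f(174))*(45836 + 4200) = (-7434 + (60*I + 113/174))*(45836 + 4200) = (-7434 + (60*I + 113*(1/174)))*50036 = (-7434 + (60*I + 113/174))*50036 = (-7434 + (113/174 + 60*I))*50036 = (-1293403/174 + 60*I)*50036 = -32358356254/87 + 3002160*I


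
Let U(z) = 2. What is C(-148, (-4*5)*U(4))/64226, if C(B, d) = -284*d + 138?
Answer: 5749/32113 ≈ 0.17902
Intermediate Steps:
C(B, d) = 138 - 284*d
C(-148, (-4*5)*U(4))/64226 = (138 - 284*(-4*5)*2)/64226 = (138 - (-5680)*2)*(1/64226) = (138 - 284*(-40))*(1/64226) = (138 + 11360)*(1/64226) = 11498*(1/64226) = 5749/32113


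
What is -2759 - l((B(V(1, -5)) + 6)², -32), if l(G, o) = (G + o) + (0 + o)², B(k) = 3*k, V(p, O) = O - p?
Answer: -3895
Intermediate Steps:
l(G, o) = G + o + o² (l(G, o) = (G + o) + o² = G + o + o²)
-2759 - l((B(V(1, -5)) + 6)², -32) = -2759 - ((3*(-5 - 1*1) + 6)² - 32 + (-32)²) = -2759 - ((3*(-5 - 1) + 6)² - 32 + 1024) = -2759 - ((3*(-6) + 6)² - 32 + 1024) = -2759 - ((-18 + 6)² - 32 + 1024) = -2759 - ((-12)² - 32 + 1024) = -2759 - (144 - 32 + 1024) = -2759 - 1*1136 = -2759 - 1136 = -3895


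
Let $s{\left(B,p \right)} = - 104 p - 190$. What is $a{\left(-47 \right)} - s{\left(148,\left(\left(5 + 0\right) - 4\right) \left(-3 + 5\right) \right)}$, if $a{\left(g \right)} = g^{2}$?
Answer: $2607$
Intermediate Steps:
$s{\left(B,p \right)} = -190 - 104 p$
$a{\left(-47 \right)} - s{\left(148,\left(\left(5 + 0\right) - 4\right) \left(-3 + 5\right) \right)} = \left(-47\right)^{2} - \left(-190 - 104 \left(\left(5 + 0\right) - 4\right) \left(-3 + 5\right)\right) = 2209 - \left(-190 - 104 \left(5 - 4\right) 2\right) = 2209 - \left(-190 - 104 \cdot 1 \cdot 2\right) = 2209 - \left(-190 - 208\right) = 2209 - -398 = 2209 + 398 = 2607$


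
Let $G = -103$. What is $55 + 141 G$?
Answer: $-14468$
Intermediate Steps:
$55 + 141 G = 55 + 141 \left(-103\right) = 55 - 14523 = -14468$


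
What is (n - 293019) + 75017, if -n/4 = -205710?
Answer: 604838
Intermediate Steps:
n = 822840 (n = -4*(-205710) = 822840)
(n - 293019) + 75017 = (822840 - 293019) + 75017 = 529821 + 75017 = 604838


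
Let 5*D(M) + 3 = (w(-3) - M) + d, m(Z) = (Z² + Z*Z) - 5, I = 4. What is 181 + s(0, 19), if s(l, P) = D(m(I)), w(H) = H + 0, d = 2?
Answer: 874/5 ≈ 174.80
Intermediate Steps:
w(H) = H
m(Z) = -5 + 2*Z² (m(Z) = (Z² + Z²) - 5 = 2*Z² - 5 = -5 + 2*Z²)
D(M) = -⅘ - M/5 (D(M) = -⅗ + ((-3 - M) + 2)/5 = -⅗ + (-1 - M)/5 = -⅗ + (-⅕ - M/5) = -⅘ - M/5)
s(l, P) = -31/5 (s(l, P) = -⅘ - (-5 + 2*4²)/5 = -⅘ - (-5 + 2*16)/5 = -⅘ - (-5 + 32)/5 = -⅘ - ⅕*27 = -⅘ - 27/5 = -31/5)
181 + s(0, 19) = 181 - 31/5 = 874/5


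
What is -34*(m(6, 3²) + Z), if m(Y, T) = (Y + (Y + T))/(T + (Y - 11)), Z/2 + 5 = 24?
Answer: -2941/2 ≈ -1470.5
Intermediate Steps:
Z = 38 (Z = -10 + 2*24 = -10 + 48 = 38)
m(Y, T) = (T + 2*Y)/(-11 + T + Y) (m(Y, T) = (Y + (T + Y))/(T + (-11 + Y)) = (T + 2*Y)/(-11 + T + Y))
-34*(m(6, 3²) + Z) = -34*((3² + 2*6)/(-11 + 3² + 6) + 38) = -34*((9 + 12)/(-11 + 9 + 6) + 38) = -34*(21/4 + 38) = -34*173/4 = -2941/2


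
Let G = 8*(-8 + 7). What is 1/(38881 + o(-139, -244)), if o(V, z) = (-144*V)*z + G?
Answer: -1/4845031 ≈ -2.0640e-7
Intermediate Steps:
G = -8 (G = 8*(-1) = -8)
o(V, z) = -8 - 144*V*z (o(V, z) = (-144*V)*z - 8 = -144*V*z - 8 = -8 - 144*V*z)
1/(38881 + o(-139, -244)) = 1/(38881 + (-8 - 144*(-139)*(-244))) = 1/(38881 + (-8 - 4883904)) = 1/(38881 - 4883912) = 1/(-4845031) = -1/4845031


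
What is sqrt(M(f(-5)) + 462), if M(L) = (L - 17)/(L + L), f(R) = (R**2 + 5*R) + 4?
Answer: sqrt(7366)/4 ≈ 21.456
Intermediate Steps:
f(R) = 4 + R**2 + 5*R
M(L) = (-17 + L)/(2*L) (M(L) = (-17 + L)/((2*L)) = (-17 + L)*(1/(2*L)) = (-17 + L)/(2*L))
sqrt(M(f(-5)) + 462) = sqrt((-17 + (4 + (-5)**2 + 5*(-5)))/(2*(4 + (-5)**2 + 5*(-5))) + 462) = sqrt((-17 + (4 + 25 - 25))/(2*(4 + 25 - 25)) + 462) = sqrt((1/2)*(-17 + 4)/4 + 462) = sqrt((1/2)*(1/4)*(-13) + 462) = sqrt(-13/8 + 462) = sqrt(3683/8) = sqrt(7366)/4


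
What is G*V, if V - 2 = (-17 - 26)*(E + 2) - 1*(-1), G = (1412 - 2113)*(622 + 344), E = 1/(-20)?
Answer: 547488711/10 ≈ 5.4749e+7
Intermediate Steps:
E = -1/20 ≈ -0.050000
G = -677166 (G = -701*966 = -677166)
V = -1617/20 (V = 2 + ((-17 - 26)*(-1/20 + 2) - 1*(-1)) = 2 + (-43*39/20 + 1) = 2 + (-1677/20 + 1) = 2 - 1657/20 = -1617/20 ≈ -80.850)
G*V = -677166*(-1617/20) = 547488711/10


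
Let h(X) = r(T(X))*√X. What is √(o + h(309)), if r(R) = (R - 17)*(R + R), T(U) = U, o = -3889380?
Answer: 2*√(-972345 + 45114*√309) ≈ 846.91*I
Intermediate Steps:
r(R) = 2*R*(-17 + R) (r(R) = (-17 + R)*(2*R) = 2*R*(-17 + R))
h(X) = 2*X^(3/2)*(-17 + X) (h(X) = (2*X*(-17 + X))*√X = 2*X^(3/2)*(-17 + X))
√(o + h(309)) = √(-3889380 + 2*309^(3/2)*(-17 + 309)) = √(-3889380 + 2*(309*√309)*292) = √(-3889380 + 180456*√309)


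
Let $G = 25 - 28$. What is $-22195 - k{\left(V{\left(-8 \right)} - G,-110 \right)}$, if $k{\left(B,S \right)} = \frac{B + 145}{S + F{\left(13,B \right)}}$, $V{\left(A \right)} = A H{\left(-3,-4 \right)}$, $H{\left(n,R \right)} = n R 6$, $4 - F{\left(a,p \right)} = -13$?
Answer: $- \frac{2064563}{93} \approx -22200.0$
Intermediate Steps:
$F{\left(a,p \right)} = 17$ ($F{\left(a,p \right)} = 4 - -13 = 4 + 13 = 17$)
$H{\left(n,R \right)} = 6 R n$ ($H{\left(n,R \right)} = R n 6 = 6 R n$)
$G = -3$
$V{\left(A \right)} = 72 A$ ($V{\left(A \right)} = A 6 \left(-4\right) \left(-3\right) = A 72 = 72 A$)
$k{\left(B,S \right)} = \frac{145 + B}{17 + S}$ ($k{\left(B,S \right)} = \frac{B + 145}{S + 17} = \frac{145 + B}{17 + S}$)
$-22195 - k{\left(V{\left(-8 \right)} - G,-110 \right)} = -22195 - \frac{145 + \left(72 \left(-8\right) - -3\right)}{17 - 110} = -22195 - \frac{145 + \left(-576 + 3\right)}{-93} = -22195 - - \frac{145 - 573}{93} = -22195 - \left(- \frac{1}{93}\right) \left(-428\right) = -22195 - \frac{428}{93} = - \frac{2064563}{93}$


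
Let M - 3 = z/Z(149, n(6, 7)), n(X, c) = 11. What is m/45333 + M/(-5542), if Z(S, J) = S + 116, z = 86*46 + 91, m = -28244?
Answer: -906510611/1447334865 ≈ -0.62633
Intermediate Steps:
z = 4047 (z = 3956 + 91 = 4047)
Z(S, J) = 116 + S
M = 4842/265 (M = 3 + 4047/(116 + 149) = 3 + 4047/265 = 4842/265 ≈ 18.272)
m/45333 + M/(-5542) = -28244/45333 + (4842/265)/(-5542) = -28244*1/45333 + (4842/265)*(-1/5542) = -1228/1971 - 2421/734315 = -906510611/1447334865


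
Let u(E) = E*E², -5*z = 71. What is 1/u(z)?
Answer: -125/357911 ≈ -0.00034925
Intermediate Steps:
z = -71/5 (z = -⅕*71 = -71/5 ≈ -14.200)
u(E) = E³
1/u(z) = 1/((-71/5)³) = 1/(-357911/125) = -125/357911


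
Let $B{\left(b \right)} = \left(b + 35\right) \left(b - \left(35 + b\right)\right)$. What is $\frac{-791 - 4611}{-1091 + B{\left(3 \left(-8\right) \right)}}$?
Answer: $\frac{2701}{738} \approx 3.6599$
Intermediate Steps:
$B{\left(b \right)} = -1225 - 35 b$ ($B{\left(b \right)} = \left(35 + b\right) \left(-35\right) = -1225 - 35 b$)
$\frac{-791 - 4611}{-1091 + B{\left(3 \left(-8\right) \right)}} = \frac{-791 - 4611}{-1091 - \left(1225 + 35 \cdot 3 \left(-8\right)\right)} = - \frac{5402}{-1091 - 385} = - \frac{5402}{-1476} = \left(-5402\right) \left(- \frac{1}{1476}\right) = \frac{2701}{738}$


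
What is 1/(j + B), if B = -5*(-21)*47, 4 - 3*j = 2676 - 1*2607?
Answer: 3/14740 ≈ 0.00020353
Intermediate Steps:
j = -65/3 (j = 4/3 - (2676 - 1*2607)/3 = 4/3 - (2676 - 2607)/3 = 4/3 - ⅓*69 = 4/3 - 23 = -65/3 ≈ -21.667)
B = 4935 (B = 105*47 = 4935)
1/(j + B) = 1/(-65/3 + 4935) = 1/(14740/3) = 3/14740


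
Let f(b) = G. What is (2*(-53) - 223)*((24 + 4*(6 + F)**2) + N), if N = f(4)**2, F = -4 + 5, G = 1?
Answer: -72709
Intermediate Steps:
f(b) = 1
F = 1
N = 1 (N = 1**2 = 1)
(2*(-53) - 223)*((24 + 4*(6 + F)**2) + N) = (2*(-53) - 223)*((24 + 4*(6 + 1)**2) + 1) = (-106 - 223)*((24 + 4*7**2) + 1) = -329*((24 + 4*49) + 1) = -329*((24 + 196) + 1) = -329*(220 + 1) = -329*221 = -72709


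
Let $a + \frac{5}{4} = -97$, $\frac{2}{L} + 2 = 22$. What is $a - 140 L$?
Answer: $- \frac{449}{4} \approx -112.25$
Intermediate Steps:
$L = \frac{1}{10}$ ($L = \frac{2}{-2 + 22} = \frac{2}{20} = 2 \cdot \frac{1}{20} = \frac{1}{10} \approx 0.1$)
$a = - \frac{393}{4}$ ($a = - \frac{5}{4} - 97 = - \frac{393}{4} \approx -98.25$)
$a - 140 L = - \frac{393}{4} - 14 = - \frac{449}{4}$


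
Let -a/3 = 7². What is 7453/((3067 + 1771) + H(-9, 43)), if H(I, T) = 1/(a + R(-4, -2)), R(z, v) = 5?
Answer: 1058326/686995 ≈ 1.5405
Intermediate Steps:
a = -147 (a = -3*7² = -3*49 = -147)
H(I, T) = -1/142 (H(I, T) = 1/(-147 + 5) = 1/(-142) = -1/142)
7453/((3067 + 1771) + H(-9, 43)) = 7453/((3067 + 1771) - 1/142) = 7453/(4838 - 1/142) = 7453/(686995/142) = 7453*(142/686995) = 1058326/686995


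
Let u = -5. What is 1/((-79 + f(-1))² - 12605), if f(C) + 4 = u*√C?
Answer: -5741/33647981 - 830*I/33647981 ≈ -0.00017062 - 2.4667e-5*I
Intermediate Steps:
f(C) = -4 - 5*√C
1/((-79 + f(-1))² - 12605) = 1/((-79 + (-4 - 5*I))² - 12605) = 1/((-83 - 5*I)² - 12605) = 1/(-12605 + (-83 - 5*I)²)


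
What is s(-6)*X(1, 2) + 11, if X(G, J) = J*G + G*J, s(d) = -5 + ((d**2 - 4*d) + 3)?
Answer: 243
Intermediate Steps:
s(d) = -2 + d**2 - 4*d (s(d) = -5 + (3 + d**2 - 4*d) = -2 + d**2 - 4*d)
X(G, J) = 2*G*J (X(G, J) = G*J + G*J = 2*G*J)
s(-6)*X(1, 2) + 11 = (-2 + (-6)**2 - 4*(-6))*(2*1*2) + 11 = (-2 + 36 + 24)*4 + 11 = 58*4 + 11 = 232 + 11 = 243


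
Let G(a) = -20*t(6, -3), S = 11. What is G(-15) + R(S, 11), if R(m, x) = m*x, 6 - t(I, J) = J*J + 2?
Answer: 221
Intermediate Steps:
t(I, J) = 4 - J**2 (t(I, J) = 6 - (J*J + 2) = 6 - (J**2 + 2) = 6 - (2 + J**2) = 6 + (-2 - J**2) = 4 - J**2)
G(a) = 100 (G(a) = -20*(4 - 1*(-3)**2) = -20*(4 - 1*9) = -20*(4 - 9) = -20*(-5) = -4*(-25) = 100)
G(-15) + R(S, 11) = 100 + 11*11 = 100 + 121 = 221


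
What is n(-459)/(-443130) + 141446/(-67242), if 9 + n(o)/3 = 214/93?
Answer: -323834342269/153950895210 ≈ -2.1035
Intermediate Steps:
n(o) = -623/31 (n(o) = -27 + 3*(214/93) = -27 + 214/31 = -623/31)
n(-459)/(-443130) + 141446/(-67242) = -623/31/(-443130) + 141446/(-67242) = -623/31*(-1/443130) + 141446*(-1/67242) = 623/13737030 - 70723/33621 = -323834342269/153950895210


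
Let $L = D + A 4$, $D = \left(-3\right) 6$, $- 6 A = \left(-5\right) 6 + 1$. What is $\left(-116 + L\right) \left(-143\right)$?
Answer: $\frac{49192}{3} \approx 16397.0$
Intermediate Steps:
$A = \frac{29}{6}$ ($A = - \frac{\left(-5\right) 6 + 1}{6} = - \frac{-30 + 1}{6} = \left(- \frac{1}{6}\right) \left(-29\right) = \frac{29}{6} \approx 4.8333$)
$D = -18$
$L = \frac{4}{3}$ ($L = -18 + \frac{29}{6} \cdot 4 = -18 + \frac{58}{3} = \frac{4}{3} \approx 1.3333$)
$\left(-116 + L\right) \left(-143\right) = \left(-116 + \frac{4}{3}\right) \left(-143\right) = \left(- \frac{344}{3}\right) \left(-143\right) = \frac{49192}{3}$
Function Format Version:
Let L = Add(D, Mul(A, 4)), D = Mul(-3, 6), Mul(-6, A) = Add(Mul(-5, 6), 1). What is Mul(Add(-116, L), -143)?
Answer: Rational(49192, 3) ≈ 16397.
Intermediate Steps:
A = Rational(29, 6) (A = Mul(Rational(-1, 6), Add(Mul(-5, 6), 1)) = Mul(Rational(-1, 6), Add(-30, 1)) = Mul(Rational(-1, 6), -29) = Rational(29, 6) ≈ 4.8333)
D = -18
L = Rational(4, 3) (L = Add(-18, Mul(Rational(29, 6), 4)) = Add(-18, Rational(58, 3)) = Rational(4, 3) ≈ 1.3333)
Mul(Add(-116, L), -143) = Mul(Add(-116, Rational(4, 3)), -143) = Mul(Rational(-344, 3), -143) = Rational(49192, 3)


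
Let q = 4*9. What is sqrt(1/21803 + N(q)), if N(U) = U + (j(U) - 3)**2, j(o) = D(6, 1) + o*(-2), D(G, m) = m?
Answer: sqrt(2620243921011)/21803 ≈ 74.243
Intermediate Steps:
q = 36
j(o) = 1 - 2*o (j(o) = 1 + o*(-2) = 1 - 2*o)
N(U) = U + (-2 - 2*U)**2 (N(U) = U + ((1 - 2*U) - 3)**2 = U + (-2 - 2*U)**2)
sqrt(1/21803 + N(q)) = sqrt(1/21803 + (36 + 4*(1 + 36)**2)) = sqrt(1/21803 + (36 + 4*37**2)) = sqrt(1/21803 + (36 + 4*1369)) = sqrt(1/21803 + (36 + 5476)) = sqrt(1/21803 + 5512) = sqrt(120178137/21803) = sqrt(2620243921011)/21803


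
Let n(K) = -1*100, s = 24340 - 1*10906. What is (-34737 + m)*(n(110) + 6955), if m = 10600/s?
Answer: -533143349765/2239 ≈ -2.3812e+8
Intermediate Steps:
s = 13434 (s = 24340 - 10906 = 13434)
n(K) = -100
m = 5300/6717 (m = 10600/13434 = 10600*(1/13434) = 5300/6717 ≈ 0.78904)
(-34737 + m)*(n(110) + 6955) = (-34737 + 5300/6717)*(-100 + 6955) = -233323129/6717*6855 = -533143349765/2239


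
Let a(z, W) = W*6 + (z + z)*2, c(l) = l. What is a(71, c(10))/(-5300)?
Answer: -86/1325 ≈ -0.064906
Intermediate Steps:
a(z, W) = 4*z + 6*W (a(z, W) = 6*W + (2*z)*2 = 6*W + 4*z = 4*z + 6*W)
a(71, c(10))/(-5300) = (4*71 + 6*10)/(-5300) = (284 + 60)*(-1/5300) = 344*(-1/5300) = -86/1325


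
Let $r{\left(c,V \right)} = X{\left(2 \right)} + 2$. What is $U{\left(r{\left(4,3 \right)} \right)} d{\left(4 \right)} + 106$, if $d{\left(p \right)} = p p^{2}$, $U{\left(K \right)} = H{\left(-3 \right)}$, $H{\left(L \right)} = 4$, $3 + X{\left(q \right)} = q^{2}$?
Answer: $362$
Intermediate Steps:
$X{\left(q \right)} = -3 + q^{2}$
$r{\left(c,V \right)} = 3$ ($r{\left(c,V \right)} = \left(-3 + 2^{2}\right) + 2 = \left(-3 + 4\right) + 2 = 1 + 2 = 3$)
$U{\left(K \right)} = 4$
$d{\left(p \right)} = p^{3}$
$U{\left(r{\left(4,3 \right)} \right)} d{\left(4 \right)} + 106 = 4 \cdot 4^{3} + 106 = 4 \cdot 64 + 106 = 256 + 106 = 362$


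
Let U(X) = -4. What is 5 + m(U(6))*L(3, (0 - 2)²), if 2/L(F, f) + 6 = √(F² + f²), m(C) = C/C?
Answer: 3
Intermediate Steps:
m(C) = 1
L(F, f) = 2/(-6 + √(F² + f²))
5 + m(U(6))*L(3, (0 - 2)²) = 5 + 1*(2/(-6 + √(3² + ((0 - 2)²)²))) = 5 + 1*(2/(-6 + √(9 + ((-2)²)²))) = 5 + 1*(2/(-6 + √(9 + 4²))) = 5 + 1*(2/(-6 + √(9 + 16))) = 5 + 1*(2/(-6 + √25)) = 5 + 1*(2/(-6 + 5)) = 5 + 1*(2/(-1)) = 5 + 1*(2*(-1)) = 5 + 1*(-2) = 5 - 2 = 3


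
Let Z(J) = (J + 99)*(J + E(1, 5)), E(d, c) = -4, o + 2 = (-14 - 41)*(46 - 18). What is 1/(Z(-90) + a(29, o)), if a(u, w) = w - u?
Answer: -1/2417 ≈ -0.00041374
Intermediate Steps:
o = -1542 (o = -2 + (-14 - 41)*(46 - 18) = -2 - 55*28 = -2 - 1540 = -1542)
Z(J) = (-4 + J)*(99 + J) (Z(J) = (J + 99)*(J - 4) = (99 + J)*(-4 + J) = (-4 + J)*(99 + J))
1/(Z(-90) + a(29, o)) = 1/((-396 + (-90)² + 95*(-90)) + (-1542 - 1*29)) = 1/((-396 + 8100 - 8550) + (-1542 - 29)) = 1/(-846 - 1571) = 1/(-2417) = -1/2417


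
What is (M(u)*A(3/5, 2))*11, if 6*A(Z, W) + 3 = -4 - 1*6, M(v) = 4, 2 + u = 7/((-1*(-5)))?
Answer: -286/3 ≈ -95.333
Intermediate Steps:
u = -3/5 (u = -2 + 7/((-1*(-5))) = -2 + 7/5 = -3/5 ≈ -0.60000)
A(Z, W) = -13/6 (A(Z, W) = -1/2 + (-4 - 1*6)/6 = -1/2 + (-4 - 6)/6 = -1/2 + (1/6)*(-10) = -1/2 - 5/3 = -13/6)
(M(u)*A(3/5, 2))*11 = (4*(-13/6))*11 = -26/3*11 = -286/3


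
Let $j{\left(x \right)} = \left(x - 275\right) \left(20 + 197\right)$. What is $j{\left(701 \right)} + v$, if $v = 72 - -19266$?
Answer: $111780$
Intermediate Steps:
$j{\left(x \right)} = -59675 + 217 x$ ($j{\left(x \right)} = \left(-275 + x\right) 217 = -59675 + 217 x$)
$v = 19338$ ($v = 72 + 19266 = 19338$)
$j{\left(701 \right)} + v = \left(-59675 + 217 \cdot 701\right) + 19338 = \left(-59675 + 152117\right) + 19338 = 92442 + 19338 = 111780$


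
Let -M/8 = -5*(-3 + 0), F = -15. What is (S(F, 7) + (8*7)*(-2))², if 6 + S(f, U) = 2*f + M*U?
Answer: 976144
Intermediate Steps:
M = -120 (M = -(-40)*(-3 + 0) = -(-40)*(-3) = -8*15 = -120)
S(f, U) = -6 - 120*U + 2*f (S(f, U) = -6 + (2*f - 120*U) = -6 + (-120*U + 2*f) = -6 - 120*U + 2*f)
(S(F, 7) + (8*7)*(-2))² = ((-6 - 120*7 + 2*(-15)) + (8*7)*(-2))² = ((-6 - 840 - 30) + 56*(-2))² = (-876 - 112)² = (-988)² = 976144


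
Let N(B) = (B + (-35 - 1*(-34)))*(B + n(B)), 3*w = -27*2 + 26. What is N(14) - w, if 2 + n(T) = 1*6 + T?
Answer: 1276/3 ≈ 425.33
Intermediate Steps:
n(T) = 4 + T (n(T) = -2 + (1*6 + T) = -2 + (6 + T) = 4 + T)
w = -28/3 (w = (-27*2 + 26)/3 = (-54 + 26)/3 = (1/3)*(-28) = -28/3 ≈ -9.3333)
N(B) = (-1 + B)*(4 + 2*B) (N(B) = (B + (-35 - 1*(-34)))*(B + (4 + B)) = (B + (-35 + 34))*(4 + 2*B) = (B - 1)*(4 + 2*B) = (-1 + B)*(4 + 2*B))
N(14) - w = (-4 + 2*14 + 2*14**2) - 1*(-28/3) = (-4 + 28 + 2*196) + 28/3 = (-4 + 28 + 392) + 28/3 = 416 + 28/3 = 1276/3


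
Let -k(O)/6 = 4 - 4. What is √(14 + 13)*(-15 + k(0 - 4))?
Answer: -45*√3 ≈ -77.942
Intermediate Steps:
k(O) = 0 (k(O) = -6*(4 - 4) = -6*0 = 0)
√(14 + 13)*(-15 + k(0 - 4)) = √(14 + 13)*(-15 + 0) = √27*(-15) = (3*√3)*(-15) = -45*√3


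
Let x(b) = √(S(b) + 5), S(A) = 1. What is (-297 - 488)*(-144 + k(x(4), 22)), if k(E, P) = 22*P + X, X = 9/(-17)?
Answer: -4530235/17 ≈ -2.6648e+5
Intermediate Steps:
X = -9/17 (X = 9*(-1/17) = -9/17 ≈ -0.52941)
x(b) = √6 (x(b) = √(1 + 5) = √6)
k(E, P) = -9/17 + 22*P (k(E, P) = 22*P - 9/17 = -9/17 + 22*P)
(-297 - 488)*(-144 + k(x(4), 22)) = (-297 - 488)*(-144 + (-9/17 + 22*22)) = -785*(-144 + (-9/17 + 484)) = -785*(-144 + 8219/17) = -785*5771/17 = -4530235/17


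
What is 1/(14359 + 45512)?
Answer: 1/59871 ≈ 1.6703e-5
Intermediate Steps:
1/(14359 + 45512) = 1/59871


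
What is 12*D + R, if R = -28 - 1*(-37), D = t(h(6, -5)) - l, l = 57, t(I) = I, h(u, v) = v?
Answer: -735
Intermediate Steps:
D = -62 (D = -5 - 1*57 = -5 - 57 = -62)
R = 9 (R = -28 + 37 = 9)
12*D + R = 12*(-62) + 9 = -744 + 9 = -735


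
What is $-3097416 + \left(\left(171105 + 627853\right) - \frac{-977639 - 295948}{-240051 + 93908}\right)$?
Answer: $- \frac{335904821081}{146143} \approx -2.2985 \cdot 10^{6}$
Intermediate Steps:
$-3097416 + \left(\left(171105 + 627853\right) - \frac{-977639 - 295948}{-240051 + 93908}\right) = -3097416 + \left(798958 - - \frac{1273587}{-146143}\right) = -3097416 + \left(798958 - \left(-1273587\right) \left(- \frac{1}{146143}\right)\right) = -3097416 + \left(798958 - \frac{1273587}{146143}\right) = -3097416 + \frac{116760845407}{146143} = - \frac{335904821081}{146143}$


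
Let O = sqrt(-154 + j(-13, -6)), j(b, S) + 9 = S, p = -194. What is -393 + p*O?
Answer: -393 - 2522*I ≈ -393.0 - 2522.0*I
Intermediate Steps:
j(b, S) = -9 + S
O = 13*I (O = sqrt(-154 + (-9 - 6)) = sqrt(-154 - 15) = sqrt(-169) = 13*I ≈ 13.0*I)
-393 + p*O = -393 - 2522*I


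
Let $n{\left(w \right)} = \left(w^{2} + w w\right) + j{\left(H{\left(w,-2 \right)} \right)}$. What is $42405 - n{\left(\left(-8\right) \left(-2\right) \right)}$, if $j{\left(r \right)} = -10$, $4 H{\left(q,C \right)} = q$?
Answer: $41903$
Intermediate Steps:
$H{\left(q,C \right)} = \frac{q}{4}$
$n{\left(w \right)} = -10 + 2 w^{2}$ ($n{\left(w \right)} = \left(w^{2} + w w\right) - 10 = \left(w^{2} + w^{2}\right) - 10 = 2 w^{2} - 10 = -10 + 2 w^{2}$)
$42405 - n{\left(\left(-8\right) \left(-2\right) \right)} = 42405 - \left(-10 + 2 \left(\left(-8\right) \left(-2\right)\right)^{2}\right) = 42405 - \left(-10 + 2 \cdot 16^{2}\right) = 42405 - \left(-10 + 2 \cdot 256\right) = 42405 - \left(-10 + 512\right) = 42405 - 502 = 41903$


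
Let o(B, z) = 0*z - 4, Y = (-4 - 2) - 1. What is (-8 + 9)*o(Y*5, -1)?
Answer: -4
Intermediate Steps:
Y = -7 (Y = -6 - 1 = -7)
o(B, z) = -4 (o(B, z) = 0 - 4 = -4)
(-8 + 9)*o(Y*5, -1) = (-8 + 9)*(-4) = 1*(-4) = -4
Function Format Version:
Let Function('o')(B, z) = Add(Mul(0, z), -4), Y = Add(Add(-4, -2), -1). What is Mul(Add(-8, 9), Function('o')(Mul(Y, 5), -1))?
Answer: -4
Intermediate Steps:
Y = -7 (Y = Add(-6, -1) = -7)
Function('o')(B, z) = -4 (Function('o')(B, z) = Add(0, -4) = -4)
Mul(Add(-8, 9), Function('o')(Mul(Y, 5), -1)) = Mul(Add(-8, 9), -4) = Mul(1, -4) = -4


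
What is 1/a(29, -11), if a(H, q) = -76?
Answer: -1/76 ≈ -0.013158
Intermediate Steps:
1/a(29, -11) = 1/(-76) = -1/76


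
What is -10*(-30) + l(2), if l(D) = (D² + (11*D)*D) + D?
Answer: 350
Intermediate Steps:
l(D) = D + 12*D² (l(D) = (D² + 11*D²) + D = 12*D² + D = D + 12*D²)
-10*(-30) + l(2) = -10*(-30) + 2*(1 + 12*2) = 300 + 2*(1 + 24) = 300 + 2*25 = 300 + 50 = 350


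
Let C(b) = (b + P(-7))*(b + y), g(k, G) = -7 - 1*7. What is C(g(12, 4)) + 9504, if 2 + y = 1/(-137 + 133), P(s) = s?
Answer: 39381/4 ≈ 9845.3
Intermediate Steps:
y = -9/4 (y = -2 + 1/(-137 + 133) = -2 + 1/(-4) = -2 - ¼ = -9/4 ≈ -2.2500)
g(k, G) = -14 (g(k, G) = -7 - 7 = -14)
C(b) = (-7 + b)*(-9/4 + b) (C(b) = (b - 7)*(b - 9/4) = (-7 + b)*(-9/4 + b))
C(g(12, 4)) + 9504 = (63/4 + (-14)² - 37/4*(-14)) + 9504 = (63/4 + 196 + 259/2) + 9504 = 1365/4 + 9504 = 39381/4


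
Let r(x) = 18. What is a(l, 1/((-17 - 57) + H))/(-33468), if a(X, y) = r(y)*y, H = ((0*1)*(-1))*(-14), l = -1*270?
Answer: 3/412772 ≈ 7.2679e-6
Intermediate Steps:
l = -270
H = 0 (H = (0*(-1))*(-14) = 0*(-14) = 0)
a(X, y) = 18*y
a(l, 1/((-17 - 57) + H))/(-33468) = (18/((-17 - 57) + 0))/(-33468) = (18/(-74 + 0))*(-1/33468) = (18/(-74))*(-1/33468) = (18*(-1/74))*(-1/33468) = -9/37*(-1/33468) = 3/412772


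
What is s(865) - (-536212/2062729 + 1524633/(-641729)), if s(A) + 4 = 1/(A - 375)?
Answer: -80321830096679/58965398094190 ≈ -1.3622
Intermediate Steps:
s(A) = -4 + 1/(-375 + A) (s(A) = -4 + 1/(A - 375) = -4 + 1/(-375 + A))
s(865) - (-536212/2062729 + 1524633/(-641729)) = (1501 - 4*865)/(-375 + 865) - (-536212/2062729 + 1524633/(-641729)) = (1501 - 3460)/490 - (-536212*1/2062729 + 1524633*(-1/641729)) = (1/490)*(-1959) - (-536212/2062729 - 138603/58339) = -1959/490 - 1*(-317182499455/120337547131) = -1959/490 + 317182499455/120337547131 = -80321830096679/58965398094190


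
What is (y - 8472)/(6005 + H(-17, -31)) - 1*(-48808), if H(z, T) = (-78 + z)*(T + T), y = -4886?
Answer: 580557802/11895 ≈ 48807.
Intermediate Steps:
H(z, T) = 2*T*(-78 + z) (H(z, T) = (-78 + z)*(2*T) = 2*T*(-78 + z))
(y - 8472)/(6005 + H(-17, -31)) - 1*(-48808) = (-4886 - 8472)/(6005 + 2*(-31)*(-78 - 17)) - 1*(-48808) = -13358/(6005 + 2*(-31)*(-95)) + 48808 = -13358/(6005 + 5890) + 48808 = -13358/11895 + 48808 = 580557802/11895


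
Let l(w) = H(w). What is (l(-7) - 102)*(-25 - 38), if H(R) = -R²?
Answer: 9513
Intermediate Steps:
l(w) = -w²
(l(-7) - 102)*(-25 - 38) = (-1*(-7)² - 102)*(-25 - 38) = (-1*49 - 102)*(-63) = (-49 - 102)*(-63) = -151*(-63) = 9513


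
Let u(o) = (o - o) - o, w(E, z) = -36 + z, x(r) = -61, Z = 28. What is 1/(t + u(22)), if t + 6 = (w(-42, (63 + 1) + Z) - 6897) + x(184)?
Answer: -1/6930 ≈ -0.00014430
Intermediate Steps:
u(o) = -o (u(o) = 0 - o = -o)
t = -6908 (t = -6 + (((-36 + ((63 + 1) + 28)) - 6897) - 61) = -6 + (((-36 + (64 + 28)) - 6897) - 61) = -6 + (((-36 + 92) - 6897) - 61) = -6 + ((56 - 6897) - 61) = -6 + (-6841 - 61) = -6 - 6902 = -6908)
1/(t + u(22)) = 1/(-6908 - 1*22) = 1/(-6908 - 22) = 1/(-6930) = -1/6930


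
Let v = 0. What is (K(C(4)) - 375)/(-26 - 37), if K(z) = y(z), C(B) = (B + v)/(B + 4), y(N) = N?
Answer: 107/18 ≈ 5.9444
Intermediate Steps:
C(B) = B/(4 + B) (C(B) = (B + 0)/(B + 4) = B/(4 + B))
K(z) = z
(K(C(4)) - 375)/(-26 - 37) = (4/(4 + 4) - 375)/(-26 - 37) = (4/8 - 375)/(-63) = (4*(⅛) - 375)*(-1/63) = (½ - 375)*(-1/63) = -749/2*(-1/63) = 107/18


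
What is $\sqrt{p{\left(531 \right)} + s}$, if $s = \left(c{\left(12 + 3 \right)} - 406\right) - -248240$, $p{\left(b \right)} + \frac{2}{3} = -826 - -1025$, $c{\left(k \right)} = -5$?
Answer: $\frac{\sqrt{2232246}}{3} \approx 498.02$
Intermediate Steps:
$p{\left(b \right)} = \frac{595}{3}$ ($p{\left(b \right)} = - \frac{2}{3} - -199 = - \frac{2}{3} + \left(-826 + 1025\right) = - \frac{2}{3} + 199 = \frac{595}{3}$)
$s = 247829$ ($s = \left(-5 - 406\right) - -248240 = -411 + 248240 = 247829$)
$\sqrt{p{\left(531 \right)} + s} = \sqrt{\frac{595}{3} + 247829} = \sqrt{\frac{744082}{3}} = \frac{\sqrt{2232246}}{3}$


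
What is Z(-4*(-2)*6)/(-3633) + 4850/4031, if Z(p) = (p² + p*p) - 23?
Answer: -123155/2092089 ≈ -0.058867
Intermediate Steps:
Z(p) = -23 + 2*p² (Z(p) = (p² + p²) - 23 = 2*p² - 23 = -23 + 2*p²)
Z(-4*(-2)*6)/(-3633) + 4850/4031 = (-23 + 2*(-4*(-2)*6)²)/(-3633) + 4850/4031 = (-23 + 2*(8*6)²)*(-1/3633) + 4850*(1/4031) = (-23 + 2*48²)*(-1/3633) + 4850/4031 = (-23 + 2*2304)*(-1/3633) + 4850/4031 = (-23 + 4608)*(-1/3633) + 4850/4031 = 4585*(-1/3633) + 4850/4031 = -655/519 + 4850/4031 = -123155/2092089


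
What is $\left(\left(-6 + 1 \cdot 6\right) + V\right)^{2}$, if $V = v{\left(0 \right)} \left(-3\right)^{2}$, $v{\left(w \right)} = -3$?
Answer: $729$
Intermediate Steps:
$V = -27$ ($V = - 3 \left(-3\right)^{2} = \left(-3\right) 9 = -27$)
$\left(\left(-6 + 1 \cdot 6\right) + V\right)^{2} = \left(\left(-6 + 1 \cdot 6\right) - 27\right)^{2} = \left(\left(-6 + 6\right) - 27\right)^{2} = \left(0 - 27\right)^{2} = \left(-27\right)^{2} = 729$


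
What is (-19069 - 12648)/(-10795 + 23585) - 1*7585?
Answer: -97043867/12790 ≈ -7587.5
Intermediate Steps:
(-19069 - 12648)/(-10795 + 23585) - 1*7585 = -31717/12790 - 7585 = -97043867/12790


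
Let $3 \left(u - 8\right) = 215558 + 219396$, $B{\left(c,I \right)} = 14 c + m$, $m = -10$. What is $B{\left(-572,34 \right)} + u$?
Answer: $\frac{410924}{3} \approx 1.3697 \cdot 10^{5}$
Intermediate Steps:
$B{\left(c,I \right)} = -10 + 14 c$ ($B{\left(c,I \right)} = 14 c - 10 = -10 + 14 c$)
$u = \frac{434978}{3}$ ($u = 8 + \frac{215558 + 219396}{3} = 8 + \frac{1}{3} \cdot 434954 = 8 + \frac{434954}{3} = \frac{434978}{3} \approx 1.4499 \cdot 10^{5}$)
$B{\left(-572,34 \right)} + u = \left(-10 + 14 \left(-572\right)\right) + \frac{434978}{3} = \left(-10 - 8008\right) + \frac{434978}{3} = -8018 + \frac{434978}{3} = \frac{410924}{3}$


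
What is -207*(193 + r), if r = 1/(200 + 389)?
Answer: -23531346/589 ≈ -39951.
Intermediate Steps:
r = 1/589 ≈ 0.0016978
-207*(193 + r) = -207*(193 + 1/589) = -207*113678/589 = -23531346/589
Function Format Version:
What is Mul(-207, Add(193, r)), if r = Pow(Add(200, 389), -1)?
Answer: Rational(-23531346, 589) ≈ -39951.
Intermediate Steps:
r = Rational(1, 589) (r = Pow(589, -1) = Rational(1, 589) ≈ 0.0016978)
Mul(-207, Add(193, r)) = Mul(-207, Add(193, Rational(1, 589))) = Mul(-207, Rational(113678, 589)) = Rational(-23531346, 589)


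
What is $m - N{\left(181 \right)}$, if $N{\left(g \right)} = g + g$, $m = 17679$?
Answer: $17317$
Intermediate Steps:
$N{\left(g \right)} = 2 g$
$m - N{\left(181 \right)} = 17679 - 2 \cdot 181 = 17679 - 362 = 17317$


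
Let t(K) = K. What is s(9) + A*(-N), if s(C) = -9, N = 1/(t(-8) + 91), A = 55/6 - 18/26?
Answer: -58927/6474 ≈ -9.1021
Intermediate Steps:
A = 661/78 (A = 55*(⅙) - 18*1/26 = 55/6 - 9/13 = 661/78 ≈ 8.4744)
N = 1/83 (N = 1/(-8 + 91) = 1/83 ≈ 0.012048)
s(9) + A*(-N) = -9 + 661*(-1*1/83)/78 = -9 + (661/78)*(-1/83) = -9 - 661/6474 = -58927/6474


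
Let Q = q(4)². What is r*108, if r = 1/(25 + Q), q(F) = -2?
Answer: 108/29 ≈ 3.7241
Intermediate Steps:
Q = 4 (Q = (-2)² = 4)
r = 1/29 (r = 1/(25 + 4) = 1/29 ≈ 0.034483)
r*108 = (1/29)*108 = 108/29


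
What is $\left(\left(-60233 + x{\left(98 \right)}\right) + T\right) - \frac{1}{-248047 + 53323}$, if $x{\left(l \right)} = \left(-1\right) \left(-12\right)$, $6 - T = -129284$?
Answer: $\frac{13449391957}{194724} \approx 69069.0$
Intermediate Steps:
$T = 129290$ ($T = 6 - -129284 = 6 + 129284 = 129290$)
$x{\left(l \right)} = 12$
$\left(\left(-60233 + x{\left(98 \right)}\right) + T\right) - \frac{1}{-248047 + 53323} = \left(\left(-60233 + 12\right) + 129290\right) - \frac{1}{-248047 + 53323} = \left(-60221 + 129290\right) - \frac{1}{-194724} = 69069 - - \frac{1}{194724} = 69069 + \frac{1}{194724} = \frac{13449391957}{194724}$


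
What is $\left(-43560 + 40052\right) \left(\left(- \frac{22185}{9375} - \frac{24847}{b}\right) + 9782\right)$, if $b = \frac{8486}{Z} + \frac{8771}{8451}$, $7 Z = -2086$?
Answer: $- \frac{404714277796436726}{10797098125} \approx -3.7484 \cdot 10^{7}$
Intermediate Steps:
$Z = -298$ ($Z = \frac{1}{7} \left(-2086\right) = -298$)
$b = - \frac{34550714}{1259199}$ ($b = \frac{8486}{-298} + \frac{8771}{8451} = 8486 \left(- \frac{1}{298}\right) + 8771 \cdot \frac{1}{8451} = - \frac{4243}{149} + \frac{8771}{8451} = - \frac{34550714}{1259199} \approx -27.439$)
$\left(-43560 + 40052\right) \left(\left(- \frac{22185}{9375} - \frac{24847}{b}\right) + 9782\right) = \left(-43560 + 40052\right) \left(\left(- \frac{22185}{9375} - \frac{24847}{- \frac{34550714}{1259199}}\right) + 9782\right) = - 3508 \left(\left(\left(-22185\right) \frac{1}{9375} - - \frac{31287317553}{34550714}\right) + 9782\right) = - 3508 \left(\left(- \frac{1479}{625} + \frac{31287317553}{34550714}\right) + 9782\right) = - 3508 \left(\frac{19503472964619}{21594196250} + 9782\right) = \left(-3508\right) \frac{230737900682119}{21594196250} = - \frac{404714277796436726}{10797098125}$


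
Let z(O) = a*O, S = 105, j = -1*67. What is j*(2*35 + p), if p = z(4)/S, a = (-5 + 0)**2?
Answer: -99830/21 ≈ -4753.8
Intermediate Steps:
j = -67
a = 25 (a = (-5)**2 = 25)
z(O) = 25*O
p = 20/21 (p = (25*4)/105 = 100*(1/105) = 20/21 ≈ 0.95238)
j*(2*35 + p) = -67*(2*35 + 20/21) = -67*(70 + 20/21) = -67*1490/21 = -99830/21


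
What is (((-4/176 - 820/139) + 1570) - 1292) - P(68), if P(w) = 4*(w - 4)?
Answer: 98333/6116 ≈ 16.078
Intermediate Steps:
P(w) = -16 + 4*w (P(w) = 4*(-4 + w) = -16 + 4*w)
(((-4/176 - 820/139) + 1570) - 1292) - P(68) = (((-4/176 - 820/139) + 1570) - 1292) - (-16 + 4*68) = (((-4*1/176 - 820*1/139) + 1570) - 1292) - (-16 + 272) = (((-1/44 - 820/139) + 1570) - 1292) - 1*256 = ((-36219/6116 + 1570) - 1292) - 256 = (9565901/6116 - 1292) - 256 = 1664029/6116 - 256 = 98333/6116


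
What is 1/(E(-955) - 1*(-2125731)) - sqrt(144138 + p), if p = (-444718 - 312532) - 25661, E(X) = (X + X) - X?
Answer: 1/2124776 - I*sqrt(638773) ≈ 4.7064e-7 - 799.23*I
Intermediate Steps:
E(X) = X (E(X) = 2*X - X = X)
p = -782911 (p = -757250 - 25661 = -782911)
1/(E(-955) - 1*(-2125731)) - sqrt(144138 + p) = 1/(-955 - 1*(-2125731)) - sqrt(144138 - 782911) = 1/(-955 + 2125731) - sqrt(-638773) = 1/2124776 - I*sqrt(638773)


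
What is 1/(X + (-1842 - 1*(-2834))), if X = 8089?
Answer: 1/9081 ≈ 0.00011012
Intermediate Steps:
1/(X + (-1842 - 1*(-2834))) = 1/(8089 + (-1842 - 1*(-2834))) = 1/(8089 + (-1842 + 2834)) = 1/(8089 + 992) = 1/9081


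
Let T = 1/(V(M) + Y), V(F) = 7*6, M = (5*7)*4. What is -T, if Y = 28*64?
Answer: -1/1834 ≈ -0.00054526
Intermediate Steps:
M = 140 (M = 35*4 = 140)
V(F) = 42
Y = 1792
T = 1/1834 (T = 1/(42 + 1792) = 1/1834 ≈ 0.00054526)
-T = -1*1/1834 = -1/1834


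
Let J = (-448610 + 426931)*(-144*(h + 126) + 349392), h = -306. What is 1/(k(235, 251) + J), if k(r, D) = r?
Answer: -1/8136388613 ≈ -1.2290e-10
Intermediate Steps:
J = -8136388848 (J = (-448610 + 426931)*(-144*(-306 + 126) + 349392) = -21679*(-144*(-180) + 349392) = -21679*(25920 + 349392) = -21679*375312 = -8136388848)
1/(k(235, 251) + J) = 1/(235 - 8136388848) = 1/(-8136388613) = -1/8136388613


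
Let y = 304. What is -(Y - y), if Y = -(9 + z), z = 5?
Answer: 318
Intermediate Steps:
Y = -14 (Y = -(9 + 5) = -1*14 = -14)
-(Y - y) = -(-14 - 1*304) = -(-14 - 304) = -1*(-318) = 318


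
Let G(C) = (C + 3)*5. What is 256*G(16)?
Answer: 24320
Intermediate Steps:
G(C) = 15 + 5*C (G(C) = (3 + C)*5 = 15 + 5*C)
256*G(16) = 256*(15 + 5*16) = 256*(15 + 80) = 256*95 = 24320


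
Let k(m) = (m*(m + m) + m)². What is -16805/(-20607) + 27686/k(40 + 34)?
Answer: 1021799672791/1252624067166 ≈ 0.81573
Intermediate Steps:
k(m) = (m + 2*m²)² (k(m) = (m*(2*m) + m)² = (2*m² + m)² = (m + 2*m²)²)
-16805/(-20607) + 27686/k(40 + 34) = -16805/(-20607) + 27686/(((40 + 34)²*(1 + 2*(40 + 34))²)) = -16805*(-1/20607) + 27686/((74²*(1 + 2*74)²)) = 16805/20607 + 27686/((5476*(1 + 148)²)) = 16805/20607 + 27686/((5476*149²)) = 16805/20607 + 27686/((5476*22201)) = 16805/20607 + 27686/121572676 = 16805/20607 + 27686*(1/121572676) = 16805/20607 + 13843/60786338 = 1021799672791/1252624067166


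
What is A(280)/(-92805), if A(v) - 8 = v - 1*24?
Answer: -88/30935 ≈ -0.0028447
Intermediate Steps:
A(v) = -16 + v (A(v) = 8 + (v - 1*24) = 8 + (v - 24) = 8 + (-24 + v) = -16 + v)
A(280)/(-92805) = (-16 + 280)/(-92805) = 264*(-1/92805) = -88/30935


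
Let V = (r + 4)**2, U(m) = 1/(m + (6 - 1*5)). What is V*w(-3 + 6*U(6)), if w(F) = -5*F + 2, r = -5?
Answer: 89/7 ≈ 12.714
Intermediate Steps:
U(m) = 1/(1 + m) (U(m) = 1/(m + (6 - 5)) = 1/(m + 1) = 1/(1 + m))
w(F) = 2 - 5*F
V = 1 (V = (-5 + 4)**2 = (-1)**2 = 1)
V*w(-3 + 6*U(6)) = 1*(2 - 5*(-3 + 6/(1 + 6))) = 1*(2 - 5*(-3 + 6/7)) = 1*(2 - 5*(-15/7)) = 1*(2 + 75/7) = 1*(89/7) = 89/7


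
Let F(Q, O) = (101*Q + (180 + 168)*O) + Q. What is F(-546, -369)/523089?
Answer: -20456/58121 ≈ -0.35196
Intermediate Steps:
F(Q, O) = 102*Q + 348*O (F(Q, O) = (101*Q + 348*O) + Q = 102*Q + 348*O)
F(-546, -369)/523089 = (102*(-546) + 348*(-369))/523089 = (-55692 - 128412)*(1/523089) = -184104*1/523089 = -20456/58121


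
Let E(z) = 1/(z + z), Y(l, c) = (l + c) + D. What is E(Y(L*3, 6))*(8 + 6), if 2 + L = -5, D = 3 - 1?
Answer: -7/13 ≈ -0.53846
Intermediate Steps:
D = 2
L = -7 (L = -2 - 5 = -7)
Y(l, c) = 2 + c + l (Y(l, c) = (l + c) + 2 = (c + l) + 2 = 2 + c + l)
E(z) = 1/(2*z)
E(Y(L*3, 6))*(8 + 6) = (1/(2*(2 + 6 - 7*3)))*(8 + 6) = (1/(2*(2 + 6 - 21)))*14 = ((½)/(-13))*14 = ((½)*(-1/13))*14 = -1/26*14 = -7/13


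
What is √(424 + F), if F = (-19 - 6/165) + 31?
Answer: √1318790/55 ≈ 20.880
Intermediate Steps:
F = 658/55 (F = (-19 - 6*1/165) + 31 = (-19 - 2/55) + 31 = -1047/55 + 31 = 658/55 ≈ 11.964)
√(424 + F) = √(424 + 658/55) = √(23978/55) = √1318790/55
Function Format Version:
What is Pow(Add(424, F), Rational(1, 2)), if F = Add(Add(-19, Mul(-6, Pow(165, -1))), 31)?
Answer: Mul(Rational(1, 55), Pow(1318790, Rational(1, 2))) ≈ 20.880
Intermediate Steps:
F = Rational(658, 55) (F = Add(Add(-19, Mul(-6, Rational(1, 165))), 31) = Add(Add(-19, Rational(-2, 55)), 31) = Add(Rational(-1047, 55), 31) = Rational(658, 55) ≈ 11.964)
Pow(Add(424, F), Rational(1, 2)) = Pow(Add(424, Rational(658, 55)), Rational(1, 2)) = Pow(Rational(23978, 55), Rational(1, 2)) = Mul(Rational(1, 55), Pow(1318790, Rational(1, 2)))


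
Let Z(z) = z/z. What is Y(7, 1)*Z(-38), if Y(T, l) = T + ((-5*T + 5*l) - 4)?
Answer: -27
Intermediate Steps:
Y(T, l) = -4 - 4*T + 5*l (Y(T, l) = T + (-4 - 5*T + 5*l) = -4 - 4*T + 5*l)
Z(z) = 1
Y(7, 1)*Z(-38) = (-4 - 4*7 + 5*1)*1 = (-4 - 28 + 5)*1 = -27*1 = -27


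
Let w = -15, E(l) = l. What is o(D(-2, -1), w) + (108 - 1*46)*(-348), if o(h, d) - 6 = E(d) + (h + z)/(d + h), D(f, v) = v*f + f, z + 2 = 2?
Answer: -21585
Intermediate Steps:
z = 0 (z = -2 + 2 = 0)
D(f, v) = f + f*v (D(f, v) = f*v + f = f + f*v)
o(h, d) = 6 + d + h/(d + h) (o(h, d) = 6 + (d + (h + 0)/(d + h)) = 6 + (d + h/(d + h)) = 6 + d + h/(d + h))
o(D(-2, -1), w) + (108 - 1*46)*(-348) = ((-15)² + 6*(-15) + 7*(-2*(1 - 1)) - (-30)*(1 - 1))/(-15 - 2*(1 - 1)) + (108 - 1*46)*(-348) = (225 - 90 + 7*(-2*0) - (-30)*0)/(-15 - 2*0) + (108 - 46)*(-348) = (225 - 90 + 7*0 - 15*0)/(-15 + 0) + 62*(-348) = (225 - 90 + 0 + 0)/(-15) - 21576 = -1/15*135 - 21576 = -9 - 21576 = -21585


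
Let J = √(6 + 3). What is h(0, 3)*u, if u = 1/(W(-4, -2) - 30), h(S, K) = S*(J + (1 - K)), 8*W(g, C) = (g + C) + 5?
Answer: 0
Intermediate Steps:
W(g, C) = 5/8 + C/8 + g/8 (W(g, C) = ((g + C) + 5)/8 = ((C + g) + 5)/8 = (5 + C + g)/8 = 5/8 + C/8 + g/8)
J = 3 (J = √9 = 3)
h(S, K) = S*(4 - K) (h(S, K) = S*(3 + (1 - K)) = S*(4 - K))
u = -8/241 (u = 1/((5/8 + (⅛)*(-2) + (⅛)*(-4)) - 30) = 1/((5/8 - ¼ - ½) - 30) = 1/(-⅛ - 30) = 1/(-241/8) = -8/241 ≈ -0.033195)
h(0, 3)*u = (0*(4 - 1*3))*(-8/241) = (0*(4 - 3))*(-8/241) = (0*1)*(-8/241) = 0*(-8/241) = 0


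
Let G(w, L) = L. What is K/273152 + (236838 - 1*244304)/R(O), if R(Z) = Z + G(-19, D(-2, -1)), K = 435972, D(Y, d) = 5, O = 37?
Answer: -252630251/1434048 ≈ -176.17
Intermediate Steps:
R(Z) = 5 + Z (R(Z) = Z + 5 = 5 + Z)
K/273152 + (236838 - 1*244304)/R(O) = 435972/273152 + (236838 - 1*244304)/(5 + 37) = 435972*(1/273152) + (236838 - 244304)/42 = 108993/68288 - 7466*1/42 = 108993/68288 - 3733/21 = -252630251/1434048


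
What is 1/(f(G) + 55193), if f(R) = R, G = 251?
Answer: 1/55444 ≈ 1.8036e-5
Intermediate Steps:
1/(f(G) + 55193) = 1/(251 + 55193) = 1/55444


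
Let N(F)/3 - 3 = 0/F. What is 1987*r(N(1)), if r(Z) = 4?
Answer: 7948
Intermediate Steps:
N(F) = 9 (N(F) = 9 + 3*(0/F) = 9 + 3*0 = 9 + 0 = 9)
1987*r(N(1)) = 1987*4 = 7948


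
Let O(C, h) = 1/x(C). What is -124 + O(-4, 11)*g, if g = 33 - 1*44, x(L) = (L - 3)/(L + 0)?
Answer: -912/7 ≈ -130.29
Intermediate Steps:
x(L) = (-3 + L)/L
O(C, h) = C/(-3 + C) (O(C, h) = 1/((-3 + C)/C) = C/(-3 + C))
g = -11 (g = 33 - 44 = -11)
-124 + O(-4, 11)*g = -124 - 4/(-3 - 4)*(-11) = -124 - 4/(-7)*(-11) = -124 - 4*(-⅐)*(-11) = -124 + (4/7)*(-11) = -124 - 44/7 = -912/7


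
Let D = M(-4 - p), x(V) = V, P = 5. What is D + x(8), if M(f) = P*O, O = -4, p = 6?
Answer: -12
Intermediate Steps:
M(f) = -20 (M(f) = 5*(-4) = -20)
D = -20
D + x(8) = -20 + 8 = -12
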